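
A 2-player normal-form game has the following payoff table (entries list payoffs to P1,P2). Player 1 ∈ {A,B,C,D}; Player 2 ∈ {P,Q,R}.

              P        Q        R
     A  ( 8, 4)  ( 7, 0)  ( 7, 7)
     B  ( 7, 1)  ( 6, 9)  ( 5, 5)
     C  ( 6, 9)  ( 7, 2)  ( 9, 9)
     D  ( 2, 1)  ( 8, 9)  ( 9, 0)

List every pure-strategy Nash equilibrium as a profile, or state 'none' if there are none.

(A,P): not NE [P2→R gives 7>4]
(A,Q): not NE [P1→D gives 8>7; P2→R gives 7>0]
(A,R): not NE [P1→D gives 9>7]
(B,P): not NE [P1→A gives 8>7; P2→Q gives 9>1]
(B,Q): not NE [P1→D gives 8>6]
(B,R): not NE [P1→D gives 9>5; P2→Q gives 9>5]
(C,P): not NE [P1→A gives 8>6]
(C,Q): not NE [P1→D gives 8>7; P2→R gives 9>2]
(C,R): NE
(D,P): not NE [P1→A gives 8>2; P2→Q gives 9>1]
(D,Q): NE
(D,R): not NE [P2→Q gives 9>0]

NE set: (C,R), (D,Q)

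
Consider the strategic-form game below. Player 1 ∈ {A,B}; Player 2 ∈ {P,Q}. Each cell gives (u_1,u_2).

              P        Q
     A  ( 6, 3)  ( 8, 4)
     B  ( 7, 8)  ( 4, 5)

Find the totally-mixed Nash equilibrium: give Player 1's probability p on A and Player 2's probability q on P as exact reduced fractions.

P1 indiff ⇒ q·6+(1-q)·8 = q·7+(1-q)·4 ⇒ q(-1) = (1-q)(-4) ⇒ q = 4/5
P2 indiff ⇒ p·3+(1-p)·8 = p·4+(1-p)·5 ⇒ p(-1) = (1-p)(-3) ⇒ p = 3/4

(p,q) = (3/4, 4/5)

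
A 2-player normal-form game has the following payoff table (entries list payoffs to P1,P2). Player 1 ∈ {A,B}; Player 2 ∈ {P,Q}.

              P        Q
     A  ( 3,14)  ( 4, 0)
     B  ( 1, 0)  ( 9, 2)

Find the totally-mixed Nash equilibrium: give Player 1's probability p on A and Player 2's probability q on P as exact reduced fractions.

(p,q) = (1/8, 5/7)

P1 indiff ⇒ q·3+(1-q)·4 = q·1+(1-q)·9 ⇒ q(2) = (1-q)(5) ⇒ q = 5/7
P2 indiff ⇒ p·14+(1-p)·0 = p·0+(1-p)·2 ⇒ p(14) = (1-p)(2) ⇒ p = 1/8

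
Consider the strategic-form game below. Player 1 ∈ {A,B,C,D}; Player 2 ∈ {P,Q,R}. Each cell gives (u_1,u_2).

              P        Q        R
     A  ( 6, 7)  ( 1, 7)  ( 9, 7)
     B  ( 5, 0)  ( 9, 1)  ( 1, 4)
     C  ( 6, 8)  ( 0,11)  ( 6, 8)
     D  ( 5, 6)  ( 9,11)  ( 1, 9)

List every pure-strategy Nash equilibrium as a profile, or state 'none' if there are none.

NE set: (A,P), (A,R), (D,Q)

(A,P): NE
(A,Q): not NE [P1→D gives 9>1]
(A,R): NE
(B,P): not NE [P1→C gives 6>5; P2→R gives 4>0]
(B,Q): not NE [P2→R gives 4>1]
(B,R): not NE [P1→A gives 9>1]
(C,P): not NE [P2→Q gives 11>8]
(C,Q): not NE [P1→D gives 9>0]
(C,R): not NE [P1→A gives 9>6; P2→Q gives 11>8]
(D,P): not NE [P1→C gives 6>5; P2→Q gives 11>6]
(D,Q): NE
(D,R): not NE [P1→A gives 9>1; P2→Q gives 11>9]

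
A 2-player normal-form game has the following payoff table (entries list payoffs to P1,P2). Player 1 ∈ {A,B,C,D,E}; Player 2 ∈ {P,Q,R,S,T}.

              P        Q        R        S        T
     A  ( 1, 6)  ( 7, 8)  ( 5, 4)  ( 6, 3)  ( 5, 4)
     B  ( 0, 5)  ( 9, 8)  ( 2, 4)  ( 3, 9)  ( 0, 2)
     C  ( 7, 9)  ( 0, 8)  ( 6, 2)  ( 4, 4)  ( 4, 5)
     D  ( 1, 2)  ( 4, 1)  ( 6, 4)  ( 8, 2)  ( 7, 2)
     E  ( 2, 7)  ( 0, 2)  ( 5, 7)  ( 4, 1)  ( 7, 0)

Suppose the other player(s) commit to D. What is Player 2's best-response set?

u_2(P vs D) = 2
u_2(Q vs D) = 1
u_2(R vs D) = 4
u_2(S vs D) = 2
u_2(T vs D) = 2
max payoff 4 at {R}

P2 best: {R}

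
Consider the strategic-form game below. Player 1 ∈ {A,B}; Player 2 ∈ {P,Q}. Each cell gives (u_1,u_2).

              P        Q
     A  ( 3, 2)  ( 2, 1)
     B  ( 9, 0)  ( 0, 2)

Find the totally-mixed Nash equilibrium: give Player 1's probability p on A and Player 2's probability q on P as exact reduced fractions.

P1 mixes 2/3 on A; P2 mixes 1/4 on P

P1 indiff ⇒ q·3+(1-q)·2 = q·9+(1-q)·0 ⇒ q(-6) = (1-q)(-2) ⇒ q = 1/4
P2 indiff ⇒ p·2+(1-p)·0 = p·1+(1-p)·2 ⇒ p(1) = (1-p)(2) ⇒ p = 2/3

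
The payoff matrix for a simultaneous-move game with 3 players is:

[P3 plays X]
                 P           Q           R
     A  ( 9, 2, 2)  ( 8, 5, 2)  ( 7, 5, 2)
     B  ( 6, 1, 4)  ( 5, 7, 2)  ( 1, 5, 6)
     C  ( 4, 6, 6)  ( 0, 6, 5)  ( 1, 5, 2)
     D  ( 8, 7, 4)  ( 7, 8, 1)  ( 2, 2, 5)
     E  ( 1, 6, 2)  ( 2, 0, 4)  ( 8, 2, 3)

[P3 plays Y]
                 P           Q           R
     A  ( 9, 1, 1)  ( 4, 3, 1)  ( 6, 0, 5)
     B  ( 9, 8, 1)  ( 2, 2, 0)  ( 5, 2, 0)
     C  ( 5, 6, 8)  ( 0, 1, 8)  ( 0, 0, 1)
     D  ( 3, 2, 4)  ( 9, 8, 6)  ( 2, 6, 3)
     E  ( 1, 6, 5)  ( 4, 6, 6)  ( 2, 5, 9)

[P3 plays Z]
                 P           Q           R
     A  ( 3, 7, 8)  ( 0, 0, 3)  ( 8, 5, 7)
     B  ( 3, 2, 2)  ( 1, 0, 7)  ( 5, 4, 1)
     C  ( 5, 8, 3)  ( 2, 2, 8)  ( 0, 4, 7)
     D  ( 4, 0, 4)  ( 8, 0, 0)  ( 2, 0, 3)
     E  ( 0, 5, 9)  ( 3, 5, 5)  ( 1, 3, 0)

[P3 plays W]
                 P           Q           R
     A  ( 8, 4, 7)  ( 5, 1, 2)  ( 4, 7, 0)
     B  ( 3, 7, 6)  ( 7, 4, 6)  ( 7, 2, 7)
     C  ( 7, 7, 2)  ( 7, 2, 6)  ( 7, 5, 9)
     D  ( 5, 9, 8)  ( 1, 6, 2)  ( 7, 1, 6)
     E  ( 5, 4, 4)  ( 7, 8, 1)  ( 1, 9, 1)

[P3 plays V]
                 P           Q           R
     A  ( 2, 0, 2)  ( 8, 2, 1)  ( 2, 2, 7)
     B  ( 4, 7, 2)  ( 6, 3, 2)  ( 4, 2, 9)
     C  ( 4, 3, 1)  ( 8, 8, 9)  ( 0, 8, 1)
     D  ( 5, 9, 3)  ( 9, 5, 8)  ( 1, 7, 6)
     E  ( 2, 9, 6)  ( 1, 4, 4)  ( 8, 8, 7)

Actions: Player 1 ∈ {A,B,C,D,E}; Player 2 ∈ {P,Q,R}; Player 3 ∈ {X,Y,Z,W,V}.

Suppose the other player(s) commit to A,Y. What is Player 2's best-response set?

u_2(P vs A,Y) = 1
u_2(Q vs A,Y) = 3
u_2(R vs A,Y) = 0
max payoff 3 at {Q}

argmax u_2 = {Q}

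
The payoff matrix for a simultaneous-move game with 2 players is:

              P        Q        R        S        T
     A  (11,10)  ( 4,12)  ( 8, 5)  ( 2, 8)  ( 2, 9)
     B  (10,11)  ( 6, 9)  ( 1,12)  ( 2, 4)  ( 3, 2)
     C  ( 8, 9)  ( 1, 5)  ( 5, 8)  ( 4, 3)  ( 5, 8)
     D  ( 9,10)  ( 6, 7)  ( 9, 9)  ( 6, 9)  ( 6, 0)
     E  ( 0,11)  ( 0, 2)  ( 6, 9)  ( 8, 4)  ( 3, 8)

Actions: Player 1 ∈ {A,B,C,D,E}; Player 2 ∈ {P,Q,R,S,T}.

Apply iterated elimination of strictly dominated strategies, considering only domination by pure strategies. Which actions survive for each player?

IESDS → P1:{A,B,D} P2:{P,Q,R}

P1 drop C (D beats it: P:9>8 Q:6>1 R:9>5 S:6>4 T:6>5)
P2 drop S (P beats it: A:10>8 B:11>4 D:10>9 E:11>4)
P1 drop E (D beats it: P:9>0 Q:6>0 R:9>6 T:6>3)
P2 drop T (P beats it: A:10>9 B:11>2 D:10>0)
P1→{A,B,D} P2→{P,Q,R}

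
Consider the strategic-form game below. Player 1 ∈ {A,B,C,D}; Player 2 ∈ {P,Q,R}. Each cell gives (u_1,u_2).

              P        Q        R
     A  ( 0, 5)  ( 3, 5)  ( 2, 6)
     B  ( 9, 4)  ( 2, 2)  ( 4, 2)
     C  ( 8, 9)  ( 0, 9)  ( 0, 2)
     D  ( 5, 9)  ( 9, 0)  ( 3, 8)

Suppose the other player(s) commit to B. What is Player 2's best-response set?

BR_2 = {P}

u_2(P vs B) = 4
u_2(Q vs B) = 2
u_2(R vs B) = 2
max payoff 4 at {P}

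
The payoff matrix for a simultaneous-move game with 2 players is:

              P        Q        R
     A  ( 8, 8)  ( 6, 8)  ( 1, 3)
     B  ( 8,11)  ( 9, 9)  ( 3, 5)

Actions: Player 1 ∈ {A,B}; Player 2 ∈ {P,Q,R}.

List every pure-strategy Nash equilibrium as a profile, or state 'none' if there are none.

(A,P): NE
(A,Q): not NE [P1→B gives 9>6]
(A,R): not NE [P1→B gives 3>1; P2→Q gives 8>3]
(B,P): NE
(B,Q): not NE [P2→P gives 11>9]
(B,R): not NE [P2→P gives 11>5]

NE set: (A,P), (B,P)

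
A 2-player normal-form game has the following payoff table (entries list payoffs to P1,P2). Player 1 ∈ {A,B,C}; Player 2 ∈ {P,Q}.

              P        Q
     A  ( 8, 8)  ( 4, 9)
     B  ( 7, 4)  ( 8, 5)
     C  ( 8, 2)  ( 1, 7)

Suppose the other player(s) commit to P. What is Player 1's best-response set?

u_1(A vs P) = 8
u_1(B vs P) = 7
u_1(C vs P) = 8
max payoff 8 at {A,C}

argmax u_1 = {A,C}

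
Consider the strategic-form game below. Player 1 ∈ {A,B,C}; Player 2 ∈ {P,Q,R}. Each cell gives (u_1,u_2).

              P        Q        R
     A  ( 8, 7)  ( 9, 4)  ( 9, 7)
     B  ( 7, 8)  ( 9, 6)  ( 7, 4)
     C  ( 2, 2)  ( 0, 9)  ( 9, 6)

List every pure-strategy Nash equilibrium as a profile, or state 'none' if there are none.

(A,P): NE
(A,Q): not NE [P2→R gives 7>4]
(A,R): NE
(B,P): not NE [P1→A gives 8>7]
(B,Q): not NE [P2→P gives 8>6]
(B,R): not NE [P1→C gives 9>7; P2→P gives 8>4]
(C,P): not NE [P1→A gives 8>2; P2→Q gives 9>2]
(C,Q): not NE [P1→B gives 9>0]
(C,R): not NE [P2→Q gives 9>6]

PSNE = {(A,P), (A,R)}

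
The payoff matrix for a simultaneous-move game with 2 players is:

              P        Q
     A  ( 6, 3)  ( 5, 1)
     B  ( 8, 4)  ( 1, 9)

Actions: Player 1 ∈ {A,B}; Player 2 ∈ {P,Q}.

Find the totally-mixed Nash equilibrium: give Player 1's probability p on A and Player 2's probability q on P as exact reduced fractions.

P1 indiff ⇒ q·6+(1-q)·5 = q·8+(1-q)·1 ⇒ q(-2) = (1-q)(-4) ⇒ q = 2/3
P2 indiff ⇒ p·3+(1-p)·4 = p·1+(1-p)·9 ⇒ p(2) = (1-p)(5) ⇒ p = 5/7

p=5/7, q=2/3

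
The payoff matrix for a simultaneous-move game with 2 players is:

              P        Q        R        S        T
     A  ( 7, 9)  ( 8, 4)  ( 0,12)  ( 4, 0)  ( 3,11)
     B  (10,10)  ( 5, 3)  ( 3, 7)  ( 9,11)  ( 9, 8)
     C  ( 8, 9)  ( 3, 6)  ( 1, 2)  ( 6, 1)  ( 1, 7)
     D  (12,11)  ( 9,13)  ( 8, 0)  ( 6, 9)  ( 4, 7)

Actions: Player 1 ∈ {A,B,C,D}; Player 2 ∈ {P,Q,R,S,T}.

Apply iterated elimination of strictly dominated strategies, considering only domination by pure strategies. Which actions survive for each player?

Remaining: P1:{B,D} P2:{P,Q,S}

P1 drop A (D beats it: P:12>7 Q:9>8 R:8>0 S:6>4 T:4>3)
P1 drop C (B beats it: P:10>8 Q:5>3 R:3>1 S:9>6 T:9>1)
P2 drop R (P beats it: B:10>7 D:11>0)
P2 drop T (P beats it: B:10>8 D:11>7)
P1→{B,D} P2→{P,Q,S}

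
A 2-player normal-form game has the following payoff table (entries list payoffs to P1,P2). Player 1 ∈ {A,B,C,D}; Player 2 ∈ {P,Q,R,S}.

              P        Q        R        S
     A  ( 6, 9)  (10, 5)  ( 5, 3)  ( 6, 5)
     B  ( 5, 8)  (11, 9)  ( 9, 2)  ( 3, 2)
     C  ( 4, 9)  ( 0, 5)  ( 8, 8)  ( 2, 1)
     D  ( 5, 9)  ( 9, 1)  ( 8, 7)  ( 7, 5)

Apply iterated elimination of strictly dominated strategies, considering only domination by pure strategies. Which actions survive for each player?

P1 drop C (B beats it: P:5>4 Q:11>0 R:9>8 S:3>2)
P2 drop R (P beats it: A:9>3 B:8>2 D:9>7)
P2 drop S (P beats it: A:9>5 B:8>2 D:9>5)
P1 drop D (A beats it: P:6>5 Q:10>9)
P1→{A,B} P2→{P,Q}

Remaining: P1:{A,B} P2:{P,Q}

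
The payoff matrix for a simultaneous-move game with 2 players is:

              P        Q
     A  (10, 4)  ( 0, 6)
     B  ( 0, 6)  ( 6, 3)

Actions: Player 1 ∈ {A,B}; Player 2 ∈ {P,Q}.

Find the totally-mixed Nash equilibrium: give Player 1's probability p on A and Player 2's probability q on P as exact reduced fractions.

p=3/5, q=3/8

P1 indiff ⇒ q·10+(1-q)·0 = q·0+(1-q)·6 ⇒ q(10) = (1-q)(6) ⇒ q = 3/8
P2 indiff ⇒ p·4+(1-p)·6 = p·6+(1-p)·3 ⇒ p(-2) = (1-p)(-3) ⇒ p = 3/5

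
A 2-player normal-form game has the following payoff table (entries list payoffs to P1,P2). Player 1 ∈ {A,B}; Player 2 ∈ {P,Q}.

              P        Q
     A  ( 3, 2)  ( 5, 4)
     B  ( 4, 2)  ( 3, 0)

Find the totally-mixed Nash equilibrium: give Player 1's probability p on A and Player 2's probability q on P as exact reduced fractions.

P1 indiff ⇒ q·3+(1-q)·5 = q·4+(1-q)·3 ⇒ q(-1) = (1-q)(-2) ⇒ q = 2/3
P2 indiff ⇒ p·2+(1-p)·2 = p·4+(1-p)·0 ⇒ p(-2) = (1-p)(-2) ⇒ p = 1/2

(p,q) = (1/2, 2/3)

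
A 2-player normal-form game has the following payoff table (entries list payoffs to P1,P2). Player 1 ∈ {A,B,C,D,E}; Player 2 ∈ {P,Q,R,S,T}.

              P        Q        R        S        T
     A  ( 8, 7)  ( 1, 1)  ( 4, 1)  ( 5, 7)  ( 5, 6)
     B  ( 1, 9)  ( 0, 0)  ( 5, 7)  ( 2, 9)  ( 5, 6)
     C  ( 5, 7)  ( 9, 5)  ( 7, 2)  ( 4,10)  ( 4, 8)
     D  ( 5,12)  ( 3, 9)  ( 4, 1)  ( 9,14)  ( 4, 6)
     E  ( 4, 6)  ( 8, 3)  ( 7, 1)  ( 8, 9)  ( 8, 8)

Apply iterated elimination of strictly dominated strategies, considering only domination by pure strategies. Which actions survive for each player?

P1 drop B (E beats it: P:4>1 Q:8>0 R:7>5 S:8>2 T:8>5)
P2 drop Q (P beats it: A:7>1 C:7>5 D:12>9 E:6>3)
P2 drop R (P beats it: A:7>1 C:7>2 D:12>1 E:6>1)
P1 drop C (A beats it: P:8>5 S:5>4 T:5>4)
P2 drop T (S beats it: A:7>6 D:14>6 E:9>8)
P1 drop E (D beats it: P:5>4 S:9>8)
P1→{A,D} P2→{P,S}

IESDS → P1:{A,D} P2:{P,S}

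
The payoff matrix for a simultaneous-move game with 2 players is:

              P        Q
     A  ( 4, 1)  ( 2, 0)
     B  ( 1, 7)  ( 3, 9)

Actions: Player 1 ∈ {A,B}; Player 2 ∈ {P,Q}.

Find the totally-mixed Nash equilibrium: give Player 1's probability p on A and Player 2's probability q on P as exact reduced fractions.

p=2/3, q=1/4

P1 indiff ⇒ q·4+(1-q)·2 = q·1+(1-q)·3 ⇒ q(3) = (1-q)(1) ⇒ q = 1/4
P2 indiff ⇒ p·1+(1-p)·7 = p·0+(1-p)·9 ⇒ p(1) = (1-p)(2) ⇒ p = 2/3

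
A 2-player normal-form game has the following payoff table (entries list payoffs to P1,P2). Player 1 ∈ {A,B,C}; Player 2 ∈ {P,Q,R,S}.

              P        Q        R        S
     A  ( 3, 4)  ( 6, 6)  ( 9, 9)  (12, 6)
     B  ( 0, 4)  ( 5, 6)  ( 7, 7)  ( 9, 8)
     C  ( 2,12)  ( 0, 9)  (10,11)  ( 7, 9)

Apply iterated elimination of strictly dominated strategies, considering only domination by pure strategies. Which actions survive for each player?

Survivors P1:{A,C} P2:{P,R}

P1 drop B (A beats it: P:3>0 Q:6>5 R:9>7 S:12>9)
P2 drop Q (R beats it: A:9>6 C:11>9)
P2 drop S (R beats it: A:9>6 C:11>9)
P1→{A,C} P2→{P,R}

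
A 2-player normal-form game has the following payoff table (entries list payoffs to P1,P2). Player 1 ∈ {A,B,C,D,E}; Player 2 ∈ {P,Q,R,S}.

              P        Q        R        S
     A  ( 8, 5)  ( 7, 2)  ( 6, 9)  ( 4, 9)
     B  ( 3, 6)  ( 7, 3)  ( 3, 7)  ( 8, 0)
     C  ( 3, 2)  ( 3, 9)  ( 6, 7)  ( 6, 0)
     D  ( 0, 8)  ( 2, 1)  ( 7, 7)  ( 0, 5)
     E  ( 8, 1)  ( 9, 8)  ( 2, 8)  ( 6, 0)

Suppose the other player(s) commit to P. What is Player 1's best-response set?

u_1(A vs P) = 8
u_1(B vs P) = 3
u_1(C vs P) = 3
u_1(D vs P) = 0
u_1(E vs P) = 8
max payoff 8 at {A,E}

argmax u_1 = {A,E}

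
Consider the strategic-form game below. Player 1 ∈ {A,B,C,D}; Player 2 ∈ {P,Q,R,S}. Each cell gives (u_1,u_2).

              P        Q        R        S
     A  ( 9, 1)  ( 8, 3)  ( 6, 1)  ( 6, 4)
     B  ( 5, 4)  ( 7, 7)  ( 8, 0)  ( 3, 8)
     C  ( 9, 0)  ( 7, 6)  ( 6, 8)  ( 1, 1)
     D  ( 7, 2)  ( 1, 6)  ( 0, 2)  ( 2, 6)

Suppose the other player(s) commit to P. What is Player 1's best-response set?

argmax u_1 = {A,C}

u_1(A vs P) = 9
u_1(B vs P) = 5
u_1(C vs P) = 9
u_1(D vs P) = 7
max payoff 9 at {A,C}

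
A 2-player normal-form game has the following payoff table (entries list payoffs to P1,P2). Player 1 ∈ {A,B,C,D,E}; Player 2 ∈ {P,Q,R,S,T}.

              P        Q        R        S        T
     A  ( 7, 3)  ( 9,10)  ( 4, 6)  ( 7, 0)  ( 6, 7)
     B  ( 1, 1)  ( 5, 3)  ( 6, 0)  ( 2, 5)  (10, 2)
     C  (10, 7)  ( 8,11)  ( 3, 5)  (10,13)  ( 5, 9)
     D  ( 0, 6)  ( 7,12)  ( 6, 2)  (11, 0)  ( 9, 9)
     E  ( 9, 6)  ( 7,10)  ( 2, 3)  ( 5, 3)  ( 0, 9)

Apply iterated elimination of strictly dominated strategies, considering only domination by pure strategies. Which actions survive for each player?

IESDS → P1:{A,C,D} P2:{Q,S}

P1 drop E (C beats it: P:10>9 Q:8>7 R:3>2 S:10>5 T:5>0)
P2 drop P (Q beats it: A:10>3 B:3>1 C:11>7 D:12>6)
P2 drop R (Q beats it: A:10>6 B:3>0 C:11>5 D:12>2)
P2 drop T (Q beats it: A:10>7 B:3>2 C:11>9 D:12>9)
P1 drop B (A beats it: Q:9>5 S:7>2)
P1→{A,C,D} P2→{Q,S}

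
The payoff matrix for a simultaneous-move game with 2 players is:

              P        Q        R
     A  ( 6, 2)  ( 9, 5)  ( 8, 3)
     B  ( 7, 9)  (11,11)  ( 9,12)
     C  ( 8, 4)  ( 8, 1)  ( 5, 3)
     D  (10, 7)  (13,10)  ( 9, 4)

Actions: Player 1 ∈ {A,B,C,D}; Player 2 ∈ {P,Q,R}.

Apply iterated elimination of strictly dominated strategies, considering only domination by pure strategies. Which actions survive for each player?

P1 drop A (B beats it: P:7>6 Q:11>9 R:9>8)
P1 drop C (D beats it: P:10>8 Q:13>8 R:9>5)
P2 drop P (Q beats it: B:11>9 D:10>7)
P1→{B,D} P2→{Q,R}

Survivors P1:{B,D} P2:{Q,R}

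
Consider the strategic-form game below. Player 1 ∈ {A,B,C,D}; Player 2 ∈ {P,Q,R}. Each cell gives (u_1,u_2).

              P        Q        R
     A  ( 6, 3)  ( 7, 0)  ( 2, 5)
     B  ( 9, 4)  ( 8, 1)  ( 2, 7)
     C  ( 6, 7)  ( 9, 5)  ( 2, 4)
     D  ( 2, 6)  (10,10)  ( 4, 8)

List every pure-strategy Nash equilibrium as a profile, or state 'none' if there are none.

(A,P): not NE [P1→B gives 9>6; P2→R gives 5>3]
(A,Q): not NE [P1→D gives 10>7; P2→R gives 5>0]
(A,R): not NE [P1→D gives 4>2]
(B,P): not NE [P2→R gives 7>4]
(B,Q): not NE [P1→D gives 10>8; P2→R gives 7>1]
(B,R): not NE [P1→D gives 4>2]
(C,P): not NE [P1→B gives 9>6]
(C,Q): not NE [P1→D gives 10>9; P2→P gives 7>5]
(C,R): not NE [P1→D gives 4>2; P2→P gives 7>4]
(D,P): not NE [P1→B gives 9>2; P2→Q gives 10>6]
(D,Q): NE
(D,R): not NE [P2→Q gives 10>8]

NE set: (D,Q)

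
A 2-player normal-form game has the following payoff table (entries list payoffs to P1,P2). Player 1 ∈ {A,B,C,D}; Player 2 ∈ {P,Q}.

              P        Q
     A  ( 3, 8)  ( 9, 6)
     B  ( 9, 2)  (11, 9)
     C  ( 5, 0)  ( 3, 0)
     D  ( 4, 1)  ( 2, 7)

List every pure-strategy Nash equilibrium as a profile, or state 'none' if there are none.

(A,P): not NE [P1→B gives 9>3]
(A,Q): not NE [P1→B gives 11>9; P2→P gives 8>6]
(B,P): not NE [P2→Q gives 9>2]
(B,Q): NE
(C,P): not NE [P1→B gives 9>5]
(C,Q): not NE [P1→B gives 11>3]
(D,P): not NE [P1→B gives 9>4; P2→Q gives 7>1]
(D,Q): not NE [P1→B gives 11>2]

NE set: (B,Q)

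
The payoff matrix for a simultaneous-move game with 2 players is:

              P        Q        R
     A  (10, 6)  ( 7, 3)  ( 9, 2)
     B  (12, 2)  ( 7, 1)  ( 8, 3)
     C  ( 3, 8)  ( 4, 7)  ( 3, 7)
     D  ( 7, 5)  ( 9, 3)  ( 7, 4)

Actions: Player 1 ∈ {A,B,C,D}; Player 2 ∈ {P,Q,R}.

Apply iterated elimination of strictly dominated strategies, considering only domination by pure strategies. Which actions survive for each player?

Survivors P1:{A,B} P2:{P,R}

P1 drop C (A beats it: P:10>3 Q:7>4 R:9>3)
P2 drop Q (P beats it: A:6>3 B:2>1 D:5>3)
P1 drop D (A beats it: P:10>7 R:9>7)
P1→{A,B} P2→{P,R}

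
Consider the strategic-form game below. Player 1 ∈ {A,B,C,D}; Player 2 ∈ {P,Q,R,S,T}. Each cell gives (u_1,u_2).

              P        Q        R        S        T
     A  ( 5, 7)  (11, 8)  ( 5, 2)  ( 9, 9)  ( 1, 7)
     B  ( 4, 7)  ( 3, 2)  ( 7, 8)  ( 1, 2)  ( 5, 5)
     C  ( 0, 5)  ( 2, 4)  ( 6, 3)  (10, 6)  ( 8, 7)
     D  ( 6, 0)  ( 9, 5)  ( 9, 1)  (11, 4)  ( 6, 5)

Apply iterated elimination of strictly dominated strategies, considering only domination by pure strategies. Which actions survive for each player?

IESDS → P1:{A,C,D} P2:{Q,S,T}

P1 drop B (D beats it: P:6>4 Q:9>3 R:9>7 S:11>1 T:6>5)
P2 drop P (S beats it: A:9>7 C:6>5 D:4>0)
P2 drop R (Q beats it: A:8>2 C:4>3 D:5>1)
P1→{A,C,D} P2→{Q,S,T}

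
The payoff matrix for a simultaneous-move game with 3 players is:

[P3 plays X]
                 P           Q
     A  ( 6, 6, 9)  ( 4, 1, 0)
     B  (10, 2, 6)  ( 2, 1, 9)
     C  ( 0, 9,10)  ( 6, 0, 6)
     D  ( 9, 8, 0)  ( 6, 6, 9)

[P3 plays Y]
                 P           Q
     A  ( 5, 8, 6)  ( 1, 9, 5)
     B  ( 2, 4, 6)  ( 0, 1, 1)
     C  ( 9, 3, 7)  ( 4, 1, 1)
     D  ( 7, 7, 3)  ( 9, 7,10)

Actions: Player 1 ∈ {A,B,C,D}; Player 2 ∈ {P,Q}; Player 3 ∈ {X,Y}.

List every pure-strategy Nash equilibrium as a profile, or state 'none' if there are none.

(A,P,X): not NE [P1→B gives 10>6]
(A,P,Y): not NE [P1→C gives 9>5; P2→Q gives 9>8; P3→X gives 9>6]
(A,Q,X): not NE [P1→D gives 6>4; P2→P gives 6>1; P3→Y gives 5>0]
(A,Q,Y): not NE [P1→D gives 9>1]
(B,P,X): NE
(B,P,Y): not NE [P1→C gives 9>2]
(B,Q,X): not NE [P1→D gives 6>2; P2→P gives 2>1]
(B,Q,Y): not NE [P1→D gives 9>0; P2→P gives 4>1; P3→X gives 9>1]
(C,P,X): not NE [P1→B gives 10>0]
(C,P,Y): not NE [P3→X gives 10>7]
(C,Q,X): not NE [P2→P gives 9>0]
(C,Q,Y): not NE [P1→D gives 9>4; P2→P gives 3>1; P3→X gives 6>1]
(D,P,X): not NE [P1→B gives 10>9; P3→Y gives 3>0]
(D,P,Y): not NE [P1→C gives 9>7]
(D,Q,X): not NE [P2→P gives 8>6; P3→Y gives 10>9]
(D,Q,Y): NE

Nash profiles: (B,P,X), (D,Q,Y)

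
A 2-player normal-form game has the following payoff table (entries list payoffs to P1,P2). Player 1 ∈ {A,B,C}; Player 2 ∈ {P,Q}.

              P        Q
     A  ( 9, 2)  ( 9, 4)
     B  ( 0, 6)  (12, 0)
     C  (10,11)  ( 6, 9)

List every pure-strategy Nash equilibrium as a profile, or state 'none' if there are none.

Nash profiles: (C,P)

(A,P): not NE [P1→C gives 10>9; P2→Q gives 4>2]
(A,Q): not NE [P1→B gives 12>9]
(B,P): not NE [P1→C gives 10>0]
(B,Q): not NE [P2→P gives 6>0]
(C,P): NE
(C,Q): not NE [P1→B gives 12>6; P2→P gives 11>9]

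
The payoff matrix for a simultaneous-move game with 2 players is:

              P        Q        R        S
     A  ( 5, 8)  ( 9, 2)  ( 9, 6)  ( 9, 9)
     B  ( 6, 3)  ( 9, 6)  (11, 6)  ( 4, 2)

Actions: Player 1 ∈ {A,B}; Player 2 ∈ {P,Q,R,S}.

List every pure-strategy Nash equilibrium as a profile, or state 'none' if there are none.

NE set: (A,S), (B,Q), (B,R)

(A,P): not NE [P1→B gives 6>5; P2→S gives 9>8]
(A,Q): not NE [P2→S gives 9>2]
(A,R): not NE [P1→B gives 11>9; P2→S gives 9>6]
(A,S): NE
(B,P): not NE [P2→R gives 6>3]
(B,Q): NE
(B,R): NE
(B,S): not NE [P1→A gives 9>4; P2→R gives 6>2]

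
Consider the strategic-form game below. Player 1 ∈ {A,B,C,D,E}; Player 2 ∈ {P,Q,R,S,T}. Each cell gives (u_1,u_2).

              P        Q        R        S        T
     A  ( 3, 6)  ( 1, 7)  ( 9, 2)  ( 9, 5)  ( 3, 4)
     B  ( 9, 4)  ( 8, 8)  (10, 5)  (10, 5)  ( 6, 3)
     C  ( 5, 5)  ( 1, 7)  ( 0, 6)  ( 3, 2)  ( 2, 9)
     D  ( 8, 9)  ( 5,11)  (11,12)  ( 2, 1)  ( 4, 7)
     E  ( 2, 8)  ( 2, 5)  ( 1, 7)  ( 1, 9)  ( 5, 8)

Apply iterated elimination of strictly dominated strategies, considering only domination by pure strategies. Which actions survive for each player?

P1 drop A (B beats it: P:9>3 Q:8>1 R:10>9 S:10>9 T:6>3)
P1 drop C (B beats it: P:9>5 Q:8>1 R:10>0 S:10>3 T:6>2)
P1 drop E (B beats it: P:9>2 Q:8>2 R:10>1 S:10>1 T:6>5)
P2 drop P (Q beats it: B:8>4 D:11>9)
P2 drop S (Q beats it: B:8>5 D:11>1)
P2 drop T (Q beats it: B:8>3 D:11>7)
P1→{B,D} P2→{Q,R}

Remaining: P1:{B,D} P2:{Q,R}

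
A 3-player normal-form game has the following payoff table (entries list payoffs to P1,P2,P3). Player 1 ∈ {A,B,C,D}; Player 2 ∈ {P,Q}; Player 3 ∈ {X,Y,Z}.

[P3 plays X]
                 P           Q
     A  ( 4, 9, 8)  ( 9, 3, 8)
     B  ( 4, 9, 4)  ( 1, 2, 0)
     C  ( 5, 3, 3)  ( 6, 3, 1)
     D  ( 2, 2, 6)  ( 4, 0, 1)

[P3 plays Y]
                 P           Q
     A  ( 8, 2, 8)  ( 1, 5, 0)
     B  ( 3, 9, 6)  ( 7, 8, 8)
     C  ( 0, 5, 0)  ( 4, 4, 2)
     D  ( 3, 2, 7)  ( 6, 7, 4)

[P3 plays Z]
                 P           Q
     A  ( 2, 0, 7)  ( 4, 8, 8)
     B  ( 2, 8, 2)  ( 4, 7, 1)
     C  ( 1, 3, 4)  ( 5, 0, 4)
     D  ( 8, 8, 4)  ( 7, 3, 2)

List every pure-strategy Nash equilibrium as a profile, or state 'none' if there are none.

(A,P,X): not NE [P1→C gives 5>4]
(A,P,Y): not NE [P2→Q gives 5>2]
(A,P,Z): not NE [P1→D gives 8>2; P2→Q gives 8>0; P3→Y gives 8>7]
(A,Q,X): not NE [P2→P gives 9>3]
(A,Q,Y): not NE [P1→B gives 7>1; P3→Z gives 8>0]
(A,Q,Z): not NE [P1→D gives 7>4]
(B,P,X): not NE [P1→C gives 5>4; P3→Y gives 6>4]
(B,P,Y): not NE [P1→A gives 8>3]
(B,P,Z): not NE [P1→D gives 8>2; P3→Y gives 6>2]
(B,Q,X): not NE [P1→A gives 9>1; P2→P gives 9>2; P3→Y gives 8>0]
(B,Q,Y): not NE [P2→P gives 9>8]
(B,Q,Z): not NE [P1→D gives 7>4; P2→P gives 8>7; P3→Y gives 8>1]
(C,P,X): not NE [P3→Z gives 4>3]
(C,P,Y): not NE [P1→A gives 8>0; P3→Z gives 4>0]
(C,P,Z): not NE [P1→D gives 8>1]
(C,Q,X): not NE [P1→A gives 9>6; P3→Z gives 4>1]
(C,Q,Y): not NE [P1→B gives 7>4; P2→P gives 5>4; P3→Z gives 4>2]
(C,Q,Z): not NE [P1→D gives 7>5; P2→P gives 3>0]
(D,P,X): not NE [P1→C gives 5>2; P3→Y gives 7>6]
(D,P,Y): not NE [P1→A gives 8>3; P2→Q gives 7>2]
(D,P,Z): not NE [P3→Y gives 7>4]
(D,Q,X): not NE [P1→A gives 9>4; P2→P gives 2>0; P3→Y gives 4>1]
(D,Q,Y): not NE [P1→B gives 7>6]
(D,Q,Z): not NE [P2→P gives 8>3; P3→Y gives 4>2]

Equilibria: none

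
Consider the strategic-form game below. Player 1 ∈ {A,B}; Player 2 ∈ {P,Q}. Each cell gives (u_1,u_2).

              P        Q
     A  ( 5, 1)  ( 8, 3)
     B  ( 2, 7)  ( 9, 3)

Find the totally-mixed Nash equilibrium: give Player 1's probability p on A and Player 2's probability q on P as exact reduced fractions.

P1 indiff ⇒ q·5+(1-q)·8 = q·2+(1-q)·9 ⇒ q(3) = (1-q)(1) ⇒ q = 1/4
P2 indiff ⇒ p·1+(1-p)·7 = p·3+(1-p)·3 ⇒ p(-2) = (1-p)(-4) ⇒ p = 2/3

p=2/3, q=1/4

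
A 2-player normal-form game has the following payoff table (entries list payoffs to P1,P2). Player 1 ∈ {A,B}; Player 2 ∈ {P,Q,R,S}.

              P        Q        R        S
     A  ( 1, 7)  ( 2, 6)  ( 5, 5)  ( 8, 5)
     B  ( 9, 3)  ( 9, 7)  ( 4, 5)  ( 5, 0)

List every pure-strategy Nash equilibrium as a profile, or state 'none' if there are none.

PSNE = {(B,Q)}

(A,P): not NE [P1→B gives 9>1]
(A,Q): not NE [P1→B gives 9>2; P2→P gives 7>6]
(A,R): not NE [P2→P gives 7>5]
(A,S): not NE [P2→P gives 7>5]
(B,P): not NE [P2→Q gives 7>3]
(B,Q): NE
(B,R): not NE [P1→A gives 5>4; P2→Q gives 7>5]
(B,S): not NE [P1→A gives 8>5; P2→Q gives 7>0]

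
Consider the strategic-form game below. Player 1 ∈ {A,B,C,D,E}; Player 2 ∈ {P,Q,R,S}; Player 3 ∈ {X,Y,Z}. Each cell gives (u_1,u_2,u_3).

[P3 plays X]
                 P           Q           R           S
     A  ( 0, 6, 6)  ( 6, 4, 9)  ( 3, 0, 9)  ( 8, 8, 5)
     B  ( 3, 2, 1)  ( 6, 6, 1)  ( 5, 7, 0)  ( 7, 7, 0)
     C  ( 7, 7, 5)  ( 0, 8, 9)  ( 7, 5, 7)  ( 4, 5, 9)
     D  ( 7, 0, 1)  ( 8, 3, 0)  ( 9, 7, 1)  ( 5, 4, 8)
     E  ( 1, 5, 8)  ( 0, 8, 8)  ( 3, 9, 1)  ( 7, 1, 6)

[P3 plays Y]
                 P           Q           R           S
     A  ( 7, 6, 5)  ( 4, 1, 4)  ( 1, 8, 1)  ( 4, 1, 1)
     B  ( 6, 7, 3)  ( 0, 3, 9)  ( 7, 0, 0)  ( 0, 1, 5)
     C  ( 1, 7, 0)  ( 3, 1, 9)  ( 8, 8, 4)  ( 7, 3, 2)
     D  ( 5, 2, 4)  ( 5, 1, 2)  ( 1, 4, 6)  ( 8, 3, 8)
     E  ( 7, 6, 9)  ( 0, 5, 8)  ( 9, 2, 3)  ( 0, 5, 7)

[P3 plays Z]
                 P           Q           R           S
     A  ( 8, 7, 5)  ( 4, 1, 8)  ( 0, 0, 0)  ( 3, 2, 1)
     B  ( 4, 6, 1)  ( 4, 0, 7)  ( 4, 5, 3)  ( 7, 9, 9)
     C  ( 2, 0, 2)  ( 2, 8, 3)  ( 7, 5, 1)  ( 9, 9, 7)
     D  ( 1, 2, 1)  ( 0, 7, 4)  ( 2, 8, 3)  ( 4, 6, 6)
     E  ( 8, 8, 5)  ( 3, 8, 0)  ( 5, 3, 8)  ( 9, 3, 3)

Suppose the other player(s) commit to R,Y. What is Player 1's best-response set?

argmax u_1 = {E}

u_1(A vs R,Y) = 1
u_1(B vs R,Y) = 7
u_1(C vs R,Y) = 8
u_1(D vs R,Y) = 1
u_1(E vs R,Y) = 9
max payoff 9 at {E}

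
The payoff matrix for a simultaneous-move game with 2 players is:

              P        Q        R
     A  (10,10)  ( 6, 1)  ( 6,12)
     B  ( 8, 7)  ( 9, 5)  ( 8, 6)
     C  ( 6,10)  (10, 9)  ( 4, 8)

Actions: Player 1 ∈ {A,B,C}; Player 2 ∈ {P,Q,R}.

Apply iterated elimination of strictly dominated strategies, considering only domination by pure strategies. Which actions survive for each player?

IESDS → P1:{A,B} P2:{P,R}

P2 drop Q (P beats it: A:10>1 B:7>5 C:10>9)
P1 drop C (A beats it: P:10>6 R:6>4)
P1→{A,B} P2→{P,R}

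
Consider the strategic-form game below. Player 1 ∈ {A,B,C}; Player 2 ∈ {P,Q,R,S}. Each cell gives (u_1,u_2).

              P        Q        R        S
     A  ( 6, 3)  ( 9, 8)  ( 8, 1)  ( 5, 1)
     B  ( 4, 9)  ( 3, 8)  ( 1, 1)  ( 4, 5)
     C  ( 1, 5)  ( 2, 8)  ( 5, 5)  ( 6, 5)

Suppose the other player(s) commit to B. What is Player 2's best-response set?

u_2(P vs B) = 9
u_2(Q vs B) = 8
u_2(R vs B) = 1
u_2(S vs B) = 5
max payoff 9 at {P}

argmax u_2 = {P}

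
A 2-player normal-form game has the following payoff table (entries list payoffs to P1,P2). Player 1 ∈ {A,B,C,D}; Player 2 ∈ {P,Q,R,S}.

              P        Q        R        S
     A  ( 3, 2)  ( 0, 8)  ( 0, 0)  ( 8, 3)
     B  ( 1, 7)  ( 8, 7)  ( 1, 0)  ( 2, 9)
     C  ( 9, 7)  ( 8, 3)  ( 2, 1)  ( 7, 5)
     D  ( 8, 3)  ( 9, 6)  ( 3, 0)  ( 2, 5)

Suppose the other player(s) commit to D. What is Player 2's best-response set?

P2 best: {Q}

u_2(P vs D) = 3
u_2(Q vs D) = 6
u_2(R vs D) = 0
u_2(S vs D) = 5
max payoff 6 at {Q}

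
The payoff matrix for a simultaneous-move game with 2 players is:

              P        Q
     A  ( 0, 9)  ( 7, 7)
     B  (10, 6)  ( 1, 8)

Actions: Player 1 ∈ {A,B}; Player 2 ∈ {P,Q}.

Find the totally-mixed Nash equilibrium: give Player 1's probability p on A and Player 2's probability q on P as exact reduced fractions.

P1 indiff ⇒ q·0+(1-q)·7 = q·10+(1-q)·1 ⇒ q(-10) = (1-q)(-6) ⇒ q = 3/8
P2 indiff ⇒ p·9+(1-p)·6 = p·7+(1-p)·8 ⇒ p(2) = (1-p)(2) ⇒ p = 1/2

(p,q) = (1/2, 3/8)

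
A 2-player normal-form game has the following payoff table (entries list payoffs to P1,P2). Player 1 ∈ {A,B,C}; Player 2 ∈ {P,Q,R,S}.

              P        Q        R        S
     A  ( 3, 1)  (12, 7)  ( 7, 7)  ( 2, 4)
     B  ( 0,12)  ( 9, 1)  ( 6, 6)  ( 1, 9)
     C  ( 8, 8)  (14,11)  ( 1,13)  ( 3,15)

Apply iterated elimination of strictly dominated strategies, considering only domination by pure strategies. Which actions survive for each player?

P1 drop B (A beats it: P:3>0 Q:12>9 R:7>6 S:2>1)
P2 drop P (Q beats it: A:7>1 C:11>8)
P1→{A,C} P2→{Q,R,S}

Survivors P1:{A,C} P2:{Q,R,S}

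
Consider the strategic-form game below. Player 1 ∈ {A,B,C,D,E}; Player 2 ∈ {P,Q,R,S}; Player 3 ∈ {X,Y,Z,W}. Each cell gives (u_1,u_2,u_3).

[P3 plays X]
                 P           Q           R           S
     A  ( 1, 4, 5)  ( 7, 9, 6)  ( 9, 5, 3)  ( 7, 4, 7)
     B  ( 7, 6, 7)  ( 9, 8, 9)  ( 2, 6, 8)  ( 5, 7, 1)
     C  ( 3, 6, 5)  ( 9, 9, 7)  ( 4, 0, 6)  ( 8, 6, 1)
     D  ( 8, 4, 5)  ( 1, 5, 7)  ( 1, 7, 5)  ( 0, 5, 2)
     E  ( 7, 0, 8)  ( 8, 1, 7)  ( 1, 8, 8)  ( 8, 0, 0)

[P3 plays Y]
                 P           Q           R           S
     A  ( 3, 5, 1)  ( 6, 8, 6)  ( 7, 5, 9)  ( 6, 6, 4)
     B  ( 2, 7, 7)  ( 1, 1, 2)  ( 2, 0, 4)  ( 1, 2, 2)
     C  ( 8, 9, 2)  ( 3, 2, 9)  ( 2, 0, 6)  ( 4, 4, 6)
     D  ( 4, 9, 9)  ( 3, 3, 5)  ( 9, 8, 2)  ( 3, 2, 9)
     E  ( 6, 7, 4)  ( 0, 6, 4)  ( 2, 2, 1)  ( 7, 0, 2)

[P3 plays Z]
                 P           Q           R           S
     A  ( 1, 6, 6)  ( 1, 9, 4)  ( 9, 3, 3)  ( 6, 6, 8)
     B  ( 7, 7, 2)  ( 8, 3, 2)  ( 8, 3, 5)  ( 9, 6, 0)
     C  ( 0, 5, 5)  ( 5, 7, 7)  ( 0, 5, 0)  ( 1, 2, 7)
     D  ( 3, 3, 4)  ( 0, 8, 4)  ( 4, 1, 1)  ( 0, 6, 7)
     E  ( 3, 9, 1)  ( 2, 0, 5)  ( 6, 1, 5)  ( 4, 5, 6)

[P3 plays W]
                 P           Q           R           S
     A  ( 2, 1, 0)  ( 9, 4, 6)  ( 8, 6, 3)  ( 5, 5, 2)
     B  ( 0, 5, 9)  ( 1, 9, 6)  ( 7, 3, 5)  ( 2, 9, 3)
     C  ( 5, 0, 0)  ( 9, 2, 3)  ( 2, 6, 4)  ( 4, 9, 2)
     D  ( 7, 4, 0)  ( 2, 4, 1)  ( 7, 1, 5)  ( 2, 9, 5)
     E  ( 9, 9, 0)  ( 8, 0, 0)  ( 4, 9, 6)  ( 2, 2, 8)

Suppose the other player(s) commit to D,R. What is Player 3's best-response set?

argmax u_3 = {X,W}

u_3(X vs D,R) = 5
u_3(Y vs D,R) = 2
u_3(Z vs D,R) = 1
u_3(W vs D,R) = 5
max payoff 5 at {X,W}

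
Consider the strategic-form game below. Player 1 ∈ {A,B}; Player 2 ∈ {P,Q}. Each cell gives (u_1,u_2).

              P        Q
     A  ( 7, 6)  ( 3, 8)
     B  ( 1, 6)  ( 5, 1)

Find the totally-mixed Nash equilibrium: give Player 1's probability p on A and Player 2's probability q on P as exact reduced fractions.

P1 indiff ⇒ q·7+(1-q)·3 = q·1+(1-q)·5 ⇒ q(6) = (1-q)(2) ⇒ q = 1/4
P2 indiff ⇒ p·6+(1-p)·6 = p·8+(1-p)·1 ⇒ p(-2) = (1-p)(-5) ⇒ p = 5/7

p=5/7, q=1/4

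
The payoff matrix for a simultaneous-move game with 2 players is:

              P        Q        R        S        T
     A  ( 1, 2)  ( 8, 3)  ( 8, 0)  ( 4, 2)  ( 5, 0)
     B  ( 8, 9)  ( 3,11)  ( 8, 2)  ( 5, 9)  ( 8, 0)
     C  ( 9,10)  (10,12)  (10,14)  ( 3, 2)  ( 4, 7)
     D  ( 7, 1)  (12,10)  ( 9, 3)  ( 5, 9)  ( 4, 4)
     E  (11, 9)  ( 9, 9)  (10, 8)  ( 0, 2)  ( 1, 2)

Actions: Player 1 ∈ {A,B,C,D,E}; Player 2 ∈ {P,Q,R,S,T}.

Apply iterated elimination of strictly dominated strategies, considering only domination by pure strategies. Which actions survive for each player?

IESDS → P1:{C,D,E} P2:{P,Q,R}

P2 drop S (Q beats it: A:3>2 B:11>9 C:12>2 D:10>9 E:9>2)
P2 drop T (Q beats it: A:3>0 B:11>0 C:12>7 D:10>4 E:9>2)
P1 drop A (C beats it: P:9>1 Q:10>8 R:10>8)
P1 drop B (C beats it: P:9>8 Q:10>3 R:10>8)
P1→{C,D,E} P2→{P,Q,R}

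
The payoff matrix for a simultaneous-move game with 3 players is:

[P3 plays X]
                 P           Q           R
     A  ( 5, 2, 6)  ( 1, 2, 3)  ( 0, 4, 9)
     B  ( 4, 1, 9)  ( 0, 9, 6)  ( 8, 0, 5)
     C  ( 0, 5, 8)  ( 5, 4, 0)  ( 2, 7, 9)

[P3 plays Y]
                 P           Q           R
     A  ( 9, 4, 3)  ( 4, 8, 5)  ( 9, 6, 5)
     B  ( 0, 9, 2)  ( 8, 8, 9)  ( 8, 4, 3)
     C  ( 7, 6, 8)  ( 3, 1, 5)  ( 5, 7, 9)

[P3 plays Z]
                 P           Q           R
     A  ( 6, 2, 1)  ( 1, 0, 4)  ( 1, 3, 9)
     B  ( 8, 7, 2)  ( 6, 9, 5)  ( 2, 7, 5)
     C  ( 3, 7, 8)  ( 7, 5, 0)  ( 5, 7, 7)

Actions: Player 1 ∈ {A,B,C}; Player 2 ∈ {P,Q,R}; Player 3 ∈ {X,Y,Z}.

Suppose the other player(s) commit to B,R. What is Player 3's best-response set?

argmax u_3 = {X,Z}

u_3(X vs B,R) = 5
u_3(Y vs B,R) = 3
u_3(Z vs B,R) = 5
max payoff 5 at {X,Z}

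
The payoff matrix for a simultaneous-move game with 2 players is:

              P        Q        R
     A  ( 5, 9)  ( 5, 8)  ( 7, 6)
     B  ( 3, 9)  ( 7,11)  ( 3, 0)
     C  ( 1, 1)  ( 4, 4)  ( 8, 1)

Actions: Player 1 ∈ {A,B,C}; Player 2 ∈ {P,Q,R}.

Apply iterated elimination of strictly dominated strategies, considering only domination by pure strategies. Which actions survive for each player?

P2 drop R (Q beats it: A:8>6 B:11>0 C:4>1)
P1 drop C (A beats it: P:5>1 Q:5>4)
P1→{A,B} P2→{P,Q}

Survivors P1:{A,B} P2:{P,Q}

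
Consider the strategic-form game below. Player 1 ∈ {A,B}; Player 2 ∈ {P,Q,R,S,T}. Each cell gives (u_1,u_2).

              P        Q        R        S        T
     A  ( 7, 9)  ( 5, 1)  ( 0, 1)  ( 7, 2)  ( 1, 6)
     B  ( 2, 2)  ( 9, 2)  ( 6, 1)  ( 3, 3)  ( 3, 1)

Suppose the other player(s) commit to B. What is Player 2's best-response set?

u_2(P vs B) = 2
u_2(Q vs B) = 2
u_2(R vs B) = 1
u_2(S vs B) = 3
u_2(T vs B) = 1
max payoff 3 at {S}

P2 best: {S}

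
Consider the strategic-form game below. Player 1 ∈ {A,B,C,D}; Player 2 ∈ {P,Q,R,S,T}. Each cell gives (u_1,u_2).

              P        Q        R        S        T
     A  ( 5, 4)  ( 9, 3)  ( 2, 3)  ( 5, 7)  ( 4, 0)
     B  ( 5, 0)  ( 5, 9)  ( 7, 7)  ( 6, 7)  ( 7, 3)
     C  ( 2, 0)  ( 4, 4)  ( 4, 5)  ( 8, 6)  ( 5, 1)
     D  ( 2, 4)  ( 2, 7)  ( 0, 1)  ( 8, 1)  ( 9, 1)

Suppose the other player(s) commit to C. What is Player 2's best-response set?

P2 best: {S}

u_2(P vs C) = 0
u_2(Q vs C) = 4
u_2(R vs C) = 5
u_2(S vs C) = 6
u_2(T vs C) = 1
max payoff 6 at {S}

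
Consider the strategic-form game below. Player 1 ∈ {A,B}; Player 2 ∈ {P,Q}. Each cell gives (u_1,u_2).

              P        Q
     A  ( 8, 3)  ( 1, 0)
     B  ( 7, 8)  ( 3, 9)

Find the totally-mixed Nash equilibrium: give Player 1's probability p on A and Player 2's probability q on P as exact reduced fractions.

P1 mixes 1/4 on A; P2 mixes 2/3 on P

P1 indiff ⇒ q·8+(1-q)·1 = q·7+(1-q)·3 ⇒ q(1) = (1-q)(2) ⇒ q = 2/3
P2 indiff ⇒ p·3+(1-p)·8 = p·0+(1-p)·9 ⇒ p(3) = (1-p)(1) ⇒ p = 1/4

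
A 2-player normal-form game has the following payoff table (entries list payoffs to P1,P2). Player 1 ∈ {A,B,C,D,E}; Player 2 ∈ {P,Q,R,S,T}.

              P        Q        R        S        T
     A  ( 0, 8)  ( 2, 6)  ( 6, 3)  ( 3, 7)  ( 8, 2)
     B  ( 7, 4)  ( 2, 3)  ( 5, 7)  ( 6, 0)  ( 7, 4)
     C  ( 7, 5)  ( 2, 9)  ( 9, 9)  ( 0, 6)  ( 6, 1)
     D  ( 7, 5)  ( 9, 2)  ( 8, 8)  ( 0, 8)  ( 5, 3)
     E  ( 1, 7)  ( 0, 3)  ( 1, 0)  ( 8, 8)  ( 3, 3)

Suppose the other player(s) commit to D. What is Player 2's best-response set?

BR_2 = {R,S}

u_2(P vs D) = 5
u_2(Q vs D) = 2
u_2(R vs D) = 8
u_2(S vs D) = 8
u_2(T vs D) = 3
max payoff 8 at {R,S}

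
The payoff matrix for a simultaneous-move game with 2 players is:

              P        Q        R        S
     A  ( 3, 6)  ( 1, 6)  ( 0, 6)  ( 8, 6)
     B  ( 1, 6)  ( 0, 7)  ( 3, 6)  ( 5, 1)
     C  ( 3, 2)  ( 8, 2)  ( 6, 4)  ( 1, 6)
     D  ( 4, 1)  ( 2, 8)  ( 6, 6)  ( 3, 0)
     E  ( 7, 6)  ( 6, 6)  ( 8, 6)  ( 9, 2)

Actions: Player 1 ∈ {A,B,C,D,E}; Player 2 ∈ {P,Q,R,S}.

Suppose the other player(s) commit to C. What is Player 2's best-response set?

u_2(P vs C) = 2
u_2(Q vs C) = 2
u_2(R vs C) = 4
u_2(S vs C) = 6
max payoff 6 at {S}

BR_2 = {S}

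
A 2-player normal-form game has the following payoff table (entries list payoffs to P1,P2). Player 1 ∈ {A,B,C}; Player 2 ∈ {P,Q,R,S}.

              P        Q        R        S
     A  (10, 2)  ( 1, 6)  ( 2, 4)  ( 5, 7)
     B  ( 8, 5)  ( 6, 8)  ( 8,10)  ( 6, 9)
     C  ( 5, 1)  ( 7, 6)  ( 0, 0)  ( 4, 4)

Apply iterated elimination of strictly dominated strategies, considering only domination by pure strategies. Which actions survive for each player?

P2 drop P (Q beats it: A:6>2 B:8>5 C:6>1)
P1 drop A (B beats it: Q:6>1 R:8>2 S:6>5)
P1→{B,C} P2→{Q,R,S}

IESDS → P1:{B,C} P2:{Q,R,S}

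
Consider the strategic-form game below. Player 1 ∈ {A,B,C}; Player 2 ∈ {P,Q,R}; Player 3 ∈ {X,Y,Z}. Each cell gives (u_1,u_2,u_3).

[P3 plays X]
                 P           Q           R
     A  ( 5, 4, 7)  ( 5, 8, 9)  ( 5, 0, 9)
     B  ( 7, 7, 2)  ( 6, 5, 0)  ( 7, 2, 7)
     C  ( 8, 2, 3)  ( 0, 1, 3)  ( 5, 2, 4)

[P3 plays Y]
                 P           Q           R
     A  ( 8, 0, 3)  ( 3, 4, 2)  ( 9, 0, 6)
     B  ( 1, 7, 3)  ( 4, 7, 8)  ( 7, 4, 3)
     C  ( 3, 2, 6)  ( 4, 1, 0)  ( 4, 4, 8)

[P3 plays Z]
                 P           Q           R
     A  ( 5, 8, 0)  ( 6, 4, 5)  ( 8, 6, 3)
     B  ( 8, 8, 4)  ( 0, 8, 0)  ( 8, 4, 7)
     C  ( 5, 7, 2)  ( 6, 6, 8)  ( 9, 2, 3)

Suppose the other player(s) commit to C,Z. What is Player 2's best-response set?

argmax u_2 = {P}

u_2(P vs C,Z) = 7
u_2(Q vs C,Z) = 6
u_2(R vs C,Z) = 2
max payoff 7 at {P}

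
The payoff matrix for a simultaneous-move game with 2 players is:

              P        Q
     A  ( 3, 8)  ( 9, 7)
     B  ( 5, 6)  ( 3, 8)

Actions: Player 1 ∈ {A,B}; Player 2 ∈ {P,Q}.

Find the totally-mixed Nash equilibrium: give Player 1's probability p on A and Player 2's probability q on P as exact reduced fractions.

p=2/3, q=3/4

P1 indiff ⇒ q·3+(1-q)·9 = q·5+(1-q)·3 ⇒ q(-2) = (1-q)(-6) ⇒ q = 3/4
P2 indiff ⇒ p·8+(1-p)·6 = p·7+(1-p)·8 ⇒ p(1) = (1-p)(2) ⇒ p = 2/3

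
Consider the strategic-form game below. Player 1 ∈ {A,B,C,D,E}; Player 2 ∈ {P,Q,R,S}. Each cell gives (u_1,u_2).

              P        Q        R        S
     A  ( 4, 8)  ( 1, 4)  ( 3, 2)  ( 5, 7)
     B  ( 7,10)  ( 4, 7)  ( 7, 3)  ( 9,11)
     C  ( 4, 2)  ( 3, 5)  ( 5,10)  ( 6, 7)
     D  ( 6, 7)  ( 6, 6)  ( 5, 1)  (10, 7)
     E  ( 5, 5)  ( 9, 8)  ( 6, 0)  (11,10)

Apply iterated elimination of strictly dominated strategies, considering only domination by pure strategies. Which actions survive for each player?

Survivors P1:{B,D,E} P2:{P,S}

P1 drop A (B beats it: P:7>4 Q:4>1 R:7>3 S:9>5)
P1 drop C (B beats it: P:7>4 Q:4>3 R:7>5 S:9>6)
P2 drop Q (S beats it: B:11>7 D:7>6 E:10>8)
P2 drop R (P beats it: B:10>3 D:7>1 E:5>0)
P1→{B,D,E} P2→{P,S}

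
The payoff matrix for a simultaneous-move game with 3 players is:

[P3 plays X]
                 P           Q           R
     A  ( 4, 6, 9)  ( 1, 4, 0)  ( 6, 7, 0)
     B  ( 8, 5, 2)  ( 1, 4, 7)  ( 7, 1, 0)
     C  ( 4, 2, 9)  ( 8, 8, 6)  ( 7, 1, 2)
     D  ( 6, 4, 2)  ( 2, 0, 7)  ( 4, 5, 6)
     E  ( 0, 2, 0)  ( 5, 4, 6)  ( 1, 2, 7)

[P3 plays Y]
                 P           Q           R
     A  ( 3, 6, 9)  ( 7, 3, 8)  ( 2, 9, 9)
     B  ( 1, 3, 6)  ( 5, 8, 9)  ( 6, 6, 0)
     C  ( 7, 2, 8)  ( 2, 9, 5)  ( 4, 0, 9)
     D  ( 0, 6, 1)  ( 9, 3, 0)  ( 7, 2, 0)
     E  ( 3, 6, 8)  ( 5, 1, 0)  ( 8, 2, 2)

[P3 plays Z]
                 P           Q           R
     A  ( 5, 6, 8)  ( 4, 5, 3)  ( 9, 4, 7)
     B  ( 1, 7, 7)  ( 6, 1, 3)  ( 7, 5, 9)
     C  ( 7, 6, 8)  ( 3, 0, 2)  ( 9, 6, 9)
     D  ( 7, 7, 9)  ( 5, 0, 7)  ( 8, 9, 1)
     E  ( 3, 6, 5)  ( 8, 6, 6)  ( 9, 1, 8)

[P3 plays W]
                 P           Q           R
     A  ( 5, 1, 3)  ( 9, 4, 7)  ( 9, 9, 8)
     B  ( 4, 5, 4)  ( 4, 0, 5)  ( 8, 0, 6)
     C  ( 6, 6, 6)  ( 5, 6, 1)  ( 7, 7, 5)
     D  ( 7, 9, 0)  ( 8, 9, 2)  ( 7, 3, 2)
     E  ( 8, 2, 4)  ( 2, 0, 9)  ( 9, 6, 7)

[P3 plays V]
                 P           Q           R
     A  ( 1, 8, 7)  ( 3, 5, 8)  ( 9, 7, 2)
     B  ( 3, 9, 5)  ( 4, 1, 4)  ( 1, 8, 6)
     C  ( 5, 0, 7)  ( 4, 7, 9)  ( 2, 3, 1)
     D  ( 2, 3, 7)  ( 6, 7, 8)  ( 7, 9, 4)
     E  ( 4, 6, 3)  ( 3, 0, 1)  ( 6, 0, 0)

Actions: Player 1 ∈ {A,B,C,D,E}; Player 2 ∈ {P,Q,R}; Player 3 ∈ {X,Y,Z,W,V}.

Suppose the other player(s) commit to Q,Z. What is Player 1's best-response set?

P1 best: {E}

u_1(A vs Q,Z) = 4
u_1(B vs Q,Z) = 6
u_1(C vs Q,Z) = 3
u_1(D vs Q,Z) = 5
u_1(E vs Q,Z) = 8
max payoff 8 at {E}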